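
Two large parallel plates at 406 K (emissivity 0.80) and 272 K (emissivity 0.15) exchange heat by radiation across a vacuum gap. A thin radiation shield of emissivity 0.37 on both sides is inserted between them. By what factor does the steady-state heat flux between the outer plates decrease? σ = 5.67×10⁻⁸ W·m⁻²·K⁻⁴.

factor ≈ 1.64

Without shield: q₀ = σΔ(T⁴)/(1/ε₁+1/ε₂−1) with denominator 6.917.
With shield the two gaps are in series; the resistances add: (1/ε₁+1/ε_s−1)+(1/ε_s+1/ε₂−1) = 2.953+8.369 = 11.32.
Heat-flux ratio q₀/q = 11.32/6.917.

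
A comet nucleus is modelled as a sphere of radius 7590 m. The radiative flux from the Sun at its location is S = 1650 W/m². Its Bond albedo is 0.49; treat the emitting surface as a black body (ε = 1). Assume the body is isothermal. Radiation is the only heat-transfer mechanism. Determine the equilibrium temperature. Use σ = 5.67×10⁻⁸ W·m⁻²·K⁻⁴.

T ≈ 247 K

At equilibrium, absorbed power = emitted power.
Absorbing cross-section = πr² = 1.810×10⁸ m²; emitting surface = 4πr² = 7.239×10⁸ m² (ratio 4).
(1−a)S·A_cross = εσ·A_surf·T⁴  ⇒  T⁴ = (1−a)S/(4σ).
T⁴ = 0.510·1650/(4·5.67×10⁻⁸) = 3.710×10⁹ K⁴.
T = (3.710×10⁹)^(1/4).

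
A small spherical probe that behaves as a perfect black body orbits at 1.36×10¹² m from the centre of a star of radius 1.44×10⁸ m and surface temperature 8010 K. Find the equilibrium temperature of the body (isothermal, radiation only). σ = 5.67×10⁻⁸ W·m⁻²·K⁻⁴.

The star's surface emits σT_*⁴; at distance d the flux is S = σT_*⁴(R_*/d)².
S = 5.67×10⁻⁸·(8010)⁴·(1.44×10⁸/1.36×10¹²)² = 2.617 W/m².
For an isothermal sphere T⁴ = (1−a)S/(4σ) = 1.154×10⁷ K⁴.

T ≈ 58.3 K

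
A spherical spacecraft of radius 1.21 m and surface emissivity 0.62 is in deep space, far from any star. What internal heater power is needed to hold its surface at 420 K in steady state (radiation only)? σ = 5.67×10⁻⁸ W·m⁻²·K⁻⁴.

P = εσ·4πr²·T⁴.
4πr² = 18.40 m²; T⁴ = 3.112×10¹⁰ K⁴.
P = 0.62·5.67×10⁻⁸·18.40·3.112×10¹⁰.

P ≈ 20100 W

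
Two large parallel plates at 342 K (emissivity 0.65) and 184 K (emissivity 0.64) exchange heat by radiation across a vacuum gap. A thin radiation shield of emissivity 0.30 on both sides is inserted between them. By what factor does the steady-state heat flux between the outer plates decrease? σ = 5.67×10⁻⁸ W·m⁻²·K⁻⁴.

Without shield: q₀ = σΔ(T⁴)/(1/ε₁+1/ε₂−1) with denominator 2.101.
With shield the two gaps are in series; the resistances add: (1/ε₁+1/ε_s−1)+(1/ε_s+1/ε₂−1) = 3.872+3.896 = 7.768.
Heat-flux ratio q₀/q = 7.768/2.101.

factor ≈ 3.70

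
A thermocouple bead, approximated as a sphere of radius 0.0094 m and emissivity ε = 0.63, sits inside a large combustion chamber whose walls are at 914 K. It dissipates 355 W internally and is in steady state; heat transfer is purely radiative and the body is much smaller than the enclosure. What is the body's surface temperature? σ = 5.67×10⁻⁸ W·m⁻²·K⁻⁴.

For a small grey body in a large enclosure, net radiated power = εσA(T⁴ − T_w⁴).
Steady state: P = εσA(T⁴ − T_w⁴) with A = 4πr² = 0.001110 m².
T⁴ = P/(εσA) + T_w⁴ = 355/(0.63·5.67×10⁻⁸·0.001110) + (914)⁴
    = 8.950×10¹² + 6.979×10¹¹ = 9.648×10¹² K⁴.

T ≈ 1760 K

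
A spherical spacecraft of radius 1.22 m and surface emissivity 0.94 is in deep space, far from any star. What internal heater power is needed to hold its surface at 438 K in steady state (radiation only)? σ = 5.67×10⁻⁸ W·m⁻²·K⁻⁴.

P ≈ 36700 W

P = εσ·4πr²·T⁴.
4πr² = 18.70 m²; T⁴ = 3.680×10¹⁰ K⁴.
P = 0.94·5.67×10⁻⁸·18.70·3.680×10¹⁰.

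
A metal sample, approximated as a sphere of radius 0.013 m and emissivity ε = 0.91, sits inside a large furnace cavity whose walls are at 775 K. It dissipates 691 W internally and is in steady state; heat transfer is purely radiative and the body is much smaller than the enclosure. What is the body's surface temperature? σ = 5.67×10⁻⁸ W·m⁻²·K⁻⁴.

T ≈ 1610 K

For a small grey body in a large enclosure, net radiated power = εσA(T⁴ − T_w⁴).
Steady state: P = εσA(T⁴ − T_w⁴) with A = 4πr² = 0.002124 m².
T⁴ = P/(εσA) + T_w⁴ = 691/(0.91·5.67×10⁻⁸·0.002124) + (775)⁴
    = 6.306×10¹² + 3.608×10¹¹ = 6.667×10¹² K⁴.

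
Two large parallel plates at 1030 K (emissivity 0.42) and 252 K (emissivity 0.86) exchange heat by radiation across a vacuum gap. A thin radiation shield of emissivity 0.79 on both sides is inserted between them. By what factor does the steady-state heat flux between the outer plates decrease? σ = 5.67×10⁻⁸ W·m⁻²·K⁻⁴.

factor ≈ 1.60

Without shield: q₀ = σΔ(T⁴)/(1/ε₁+1/ε₂−1) with denominator 2.544.
With shield the two gaps are in series; the resistances add: (1/ε₁+1/ε_s−1)+(1/ε_s+1/ε₂−1) = 2.647+1.429 = 4.075.
Heat-flux ratio q₀/q = 4.075/2.544.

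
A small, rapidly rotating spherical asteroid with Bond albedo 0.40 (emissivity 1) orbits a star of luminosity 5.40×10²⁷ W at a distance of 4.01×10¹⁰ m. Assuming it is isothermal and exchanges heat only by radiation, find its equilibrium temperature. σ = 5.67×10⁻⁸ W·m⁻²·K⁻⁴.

First find the stellar flux at distance d: S = L/(4πd²) = 5.40×10²⁷/(4π·(4.01×10¹⁰)²) = 2.672×10⁵ W/m².
For an isothermal sphere, absorbed (1−a)S·πr² = emitted σ·4πr²·T⁴, so T⁴ = (1−a)S/(4σ).
T⁴ = 0.600·2.672×10⁵/(4·5.67×10⁻⁸) = 7.070×10¹¹ K⁴.

T ≈ 917 K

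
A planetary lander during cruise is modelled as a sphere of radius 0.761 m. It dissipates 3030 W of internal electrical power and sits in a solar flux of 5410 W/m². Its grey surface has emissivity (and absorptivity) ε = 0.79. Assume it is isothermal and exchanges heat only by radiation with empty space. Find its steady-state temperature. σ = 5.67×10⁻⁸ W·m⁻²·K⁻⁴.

At steady state, absorbed solar power + internal power = radiated power.
Absorbed: α·S·A_cross = 0.79·5410·1.819 = 7776 W (cross-section πr²).
Total input = 7776 + 3030 = 10810 W.
Radiated: εσ·A_surf·T⁴ with A_surf = 4πr² = 7.277 m².
T⁴ = 10810/(0.79·5.67×10⁻⁸·7.277) = 3.315×10¹⁰ K⁴.

T ≈ 427 K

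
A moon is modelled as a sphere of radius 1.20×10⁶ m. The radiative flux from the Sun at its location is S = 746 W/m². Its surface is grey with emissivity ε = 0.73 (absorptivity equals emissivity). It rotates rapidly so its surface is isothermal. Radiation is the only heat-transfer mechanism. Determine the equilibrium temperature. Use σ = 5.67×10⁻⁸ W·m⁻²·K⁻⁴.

T ≈ 239 K

At equilibrium, absorbed power = emitted power.
Absorbing cross-section = πr² = 4.524×10¹² m²; emitting surface = 4πr² = 1.810×10¹³ m² (ratio 4).
εS·A_cross = εσ·A_surf·T⁴  ⇒  T⁴ = S/(4σ)   (ε cancels).
T⁴ = 746/(4·5.67×10⁻⁸) = 3.289×10⁹ K⁴.
T = (3.289×10⁹)^(1/4).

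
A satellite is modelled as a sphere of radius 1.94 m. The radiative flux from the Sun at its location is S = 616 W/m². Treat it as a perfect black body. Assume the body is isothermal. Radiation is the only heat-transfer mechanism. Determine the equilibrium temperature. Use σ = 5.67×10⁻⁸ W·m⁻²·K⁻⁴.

At equilibrium, absorbed power = emitted power.
Absorbing cross-section = πr² = 11.82 m²; emitting surface = 4πr² = 47.29 m² (ratio 4).
S·A_cross = εσ·A_surf·T⁴  ⇒  T⁴ = S/(4σ).
T⁴ = 1.00·616/(4·5.67×10⁻⁸) = 2.716×10⁹ K⁴.
T = (2.716×10⁹)^(1/4).

T ≈ 228 K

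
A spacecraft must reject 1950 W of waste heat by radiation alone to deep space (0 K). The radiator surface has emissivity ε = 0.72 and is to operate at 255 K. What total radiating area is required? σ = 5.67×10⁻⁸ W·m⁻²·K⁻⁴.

A ≈ 11.3 m²

P = εσA T⁴ ⇒ A = P/(εσT⁴).
T⁴ = 4.228×10⁹ K⁴.
A = 1950/(0.72 × 5.67×10⁻⁸ × 4.228×10⁹).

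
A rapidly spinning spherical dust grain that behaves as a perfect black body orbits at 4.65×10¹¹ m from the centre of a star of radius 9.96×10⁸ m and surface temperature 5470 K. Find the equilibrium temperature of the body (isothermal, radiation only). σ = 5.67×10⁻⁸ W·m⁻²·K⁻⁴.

T ≈ 179 K

The star's surface emits σT_*⁴; at distance d the flux is S = σT_*⁴(R_*/d)².
S = 5.67×10⁻⁸·(5470)⁴·(9.96×10⁸/4.65×10¹¹)² = 232.9 W/m².
For an isothermal sphere T⁴ = (1−a)S/(4σ) = 1.027×10⁹ K⁴.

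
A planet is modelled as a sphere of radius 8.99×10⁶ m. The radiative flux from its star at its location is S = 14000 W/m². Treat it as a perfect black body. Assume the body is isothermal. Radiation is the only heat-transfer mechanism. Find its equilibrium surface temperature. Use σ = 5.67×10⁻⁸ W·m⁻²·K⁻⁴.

T ≈ 498 K

At equilibrium, absorbed power = emitted power.
Absorbing cross-section = πr² = 2.539×10¹⁴ m²; emitting surface = 4πr² = 1.016×10¹⁵ m² (ratio 4).
S·A_cross = εσ·A_surf·T⁴  ⇒  T⁴ = S/(4σ).
T⁴ = 1.00·14000/(4·5.67×10⁻⁸) = 6.173×10¹⁰ K⁴.
T = (6.173×10¹⁰)^(1/4).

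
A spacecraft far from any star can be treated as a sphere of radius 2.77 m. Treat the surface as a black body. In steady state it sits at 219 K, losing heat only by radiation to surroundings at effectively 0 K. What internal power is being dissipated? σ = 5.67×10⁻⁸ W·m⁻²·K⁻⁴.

P ≈ 12600 W

Steady state: P = εσA T⁴.
A = 4πr² = 96.42 m²; T⁴ = (219)⁴ = 2.300×10⁹ K⁴.
P = 1.0 × 5.67×10⁻⁸ × 96.42 × 2.300×10⁹.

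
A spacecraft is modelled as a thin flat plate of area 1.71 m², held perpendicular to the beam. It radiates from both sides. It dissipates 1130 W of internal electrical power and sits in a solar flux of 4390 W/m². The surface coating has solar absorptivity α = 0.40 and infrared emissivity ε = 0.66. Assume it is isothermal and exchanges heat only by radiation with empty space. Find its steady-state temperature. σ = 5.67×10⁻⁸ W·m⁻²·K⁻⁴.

T ≈ 424 K

At steady state, absorbed solar power + internal power = radiated power.
Absorbed: α·S·A_cross = 0.40·4390·1.710 = 3003 W (cross-section A).
Total input = 3003 + 1130 = 4133 W.
Radiated: εσ·A_surf·T⁴ with A_surf = 2A = 3.420 m².
T⁴ = 4133/(0.66·5.67×10⁻⁸·3.420) = 3.229×10¹⁰ K⁴.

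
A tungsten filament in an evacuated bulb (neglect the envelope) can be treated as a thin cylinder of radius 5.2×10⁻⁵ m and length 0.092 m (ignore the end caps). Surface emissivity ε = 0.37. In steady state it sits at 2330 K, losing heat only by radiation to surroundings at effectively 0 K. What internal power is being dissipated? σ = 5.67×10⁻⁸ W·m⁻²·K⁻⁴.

Steady state: P = εσA T⁴.
A = 2πrL = 3.006×10⁻⁵ m²; T⁴ = (2330)⁴ = 2.947×10¹³ K⁴.
P = 0.37 × 5.67×10⁻⁸ × 3.006×10⁻⁵ × 2.947×10¹³.

P ≈ 18.6 W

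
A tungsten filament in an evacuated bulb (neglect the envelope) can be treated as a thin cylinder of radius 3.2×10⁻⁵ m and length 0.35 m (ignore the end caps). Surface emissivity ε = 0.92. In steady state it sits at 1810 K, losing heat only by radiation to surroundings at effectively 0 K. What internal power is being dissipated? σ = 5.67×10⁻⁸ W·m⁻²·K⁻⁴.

P ≈ 39.4 W

Steady state: P = εσA T⁴.
A = 2πrL = 7.037×10⁻⁵ m²; T⁴ = (1810)⁴ = 1.073×10¹³ K⁴.
P = 0.92 × 5.67×10⁻⁸ × 7.037×10⁻⁵ × 1.073×10¹³.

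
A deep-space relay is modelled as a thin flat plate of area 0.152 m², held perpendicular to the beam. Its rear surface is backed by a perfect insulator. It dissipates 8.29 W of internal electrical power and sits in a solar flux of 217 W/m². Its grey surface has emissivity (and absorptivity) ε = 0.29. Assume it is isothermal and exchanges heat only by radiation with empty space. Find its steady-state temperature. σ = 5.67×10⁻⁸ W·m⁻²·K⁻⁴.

At steady state, absorbed solar power + internal power = radiated power.
Absorbed: α·S·A_cross = 0.29·217·0.1520 = 9.565 W (cross-section A).
Total input = 9.565 + 8.29 = 17.86 W.
Radiated: εσ·A_surf·T⁴ with A_surf = A = 0.1520 m².
T⁴ = 17.86/(0.29·5.67×10⁻⁸·0.1520) = 7.144×10⁹ K⁴.

T ≈ 291 K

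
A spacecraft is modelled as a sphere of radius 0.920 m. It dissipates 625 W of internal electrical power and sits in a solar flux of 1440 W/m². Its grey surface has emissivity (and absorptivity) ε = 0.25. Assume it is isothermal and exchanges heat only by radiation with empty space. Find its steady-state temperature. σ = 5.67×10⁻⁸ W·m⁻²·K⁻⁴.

T ≈ 320 K

At steady state, absorbed solar power + internal power = radiated power.
Absorbed: α·S·A_cross = 0.25·1440·2.659 = 957.3 W (cross-section πr²).
Total input = 957.3 + 625 = 1582 W.
Radiated: εσ·A_surf·T⁴ with A_surf = 4πr² = 10.64 m².
T⁴ = 1582/(0.25·5.67×10⁻⁸·10.64) = 1.049×10¹⁰ K⁴.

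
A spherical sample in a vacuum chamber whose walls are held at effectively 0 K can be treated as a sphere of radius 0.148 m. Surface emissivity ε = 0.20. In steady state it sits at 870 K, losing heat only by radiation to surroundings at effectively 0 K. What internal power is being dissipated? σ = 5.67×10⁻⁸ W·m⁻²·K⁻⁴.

Steady state: P = εσA T⁴.
A = 4πr² = 0.2753 m²; T⁴ = (870)⁴ = 5.729×10¹¹ K⁴.
P = 0.20 × 5.67×10⁻⁸ × 0.2753 × 5.729×10¹¹.

P ≈ 1790 W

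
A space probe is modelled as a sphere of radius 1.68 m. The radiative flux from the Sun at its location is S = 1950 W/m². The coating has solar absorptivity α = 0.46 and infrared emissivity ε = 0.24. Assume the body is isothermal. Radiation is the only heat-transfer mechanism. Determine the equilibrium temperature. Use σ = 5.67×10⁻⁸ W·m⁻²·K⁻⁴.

At equilibrium, absorbed power = emitted power.
Absorbing cross-section = πr² = 8.867 m²; emitting surface = 4πr² = 35.47 m² (ratio 4).
αS·A_cross = εσ·A_surf·T⁴  ⇒  T⁴ = αS/(ε·4σ).
T⁴ = 0.460·1950/(0.24·4·5.67×10⁻⁸) = 1.648×10¹⁰ K⁴.
T = (1.648×10¹⁰)^(1/4).

T ≈ 358 K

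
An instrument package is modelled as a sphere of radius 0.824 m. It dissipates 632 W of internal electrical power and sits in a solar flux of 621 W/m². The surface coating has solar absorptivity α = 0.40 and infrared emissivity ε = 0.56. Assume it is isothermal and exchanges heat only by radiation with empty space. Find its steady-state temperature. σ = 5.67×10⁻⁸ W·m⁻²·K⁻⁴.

At steady state, absorbed solar power + internal power = radiated power.
Absorbed: α·S·A_cross = 0.40·621·2.133 = 529.9 W (cross-section πr²).
Total input = 529.9 + 632 = 1162 W.
Radiated: εσ·A_surf·T⁴ with A_surf = 4πr² = 8.532 m².
T⁴ = 1162/(0.56·5.67×10⁻⁸·8.532) = 4.289×10⁹ K⁴.

T ≈ 256 K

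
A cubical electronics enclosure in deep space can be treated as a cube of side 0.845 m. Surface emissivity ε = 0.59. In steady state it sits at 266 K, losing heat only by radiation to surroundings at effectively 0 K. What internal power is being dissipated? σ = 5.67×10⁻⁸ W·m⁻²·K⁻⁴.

Steady state: P = εσA T⁴.
A = 6L² = 4.284 m²; T⁴ = (266)⁴ = 5.006×10⁹ K⁴.
P = 0.59 × 5.67×10⁻⁸ × 4.284 × 5.006×10⁹.

P ≈ 718 W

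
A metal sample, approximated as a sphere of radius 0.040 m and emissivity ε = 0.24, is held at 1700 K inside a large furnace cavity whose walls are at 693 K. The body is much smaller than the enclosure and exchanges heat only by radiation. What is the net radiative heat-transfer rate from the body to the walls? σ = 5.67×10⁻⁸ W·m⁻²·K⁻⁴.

For a small grey body in a large enclosure: P_net = εσA(T_body⁴ − T_wall⁴).
A = 4πr² = 0.02011 m²; T_body⁴ − T_wall⁴ = 8.352×10¹² − 2.306×10¹¹ = 8.121×10¹² K⁴.
|P_net| = 0.24·5.67×10⁻⁸·0.02011·8.121×10¹².

P_net ≈ 2220 W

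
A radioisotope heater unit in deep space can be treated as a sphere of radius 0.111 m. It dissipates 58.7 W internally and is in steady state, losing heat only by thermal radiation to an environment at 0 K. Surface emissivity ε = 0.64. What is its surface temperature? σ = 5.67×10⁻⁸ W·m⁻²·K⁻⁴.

Steady state: internal power = radiated power, P = εσA T⁴.
Radiating area A = 4πr² = 0.1548 m².
T⁴ = P/(εσA) = 58.7/(0.64·5.67×10⁻⁸·0.1548) = 1.045×10¹⁰ K⁴.
T = (1.045×10¹⁰)^(1/4).

T ≈ 320 K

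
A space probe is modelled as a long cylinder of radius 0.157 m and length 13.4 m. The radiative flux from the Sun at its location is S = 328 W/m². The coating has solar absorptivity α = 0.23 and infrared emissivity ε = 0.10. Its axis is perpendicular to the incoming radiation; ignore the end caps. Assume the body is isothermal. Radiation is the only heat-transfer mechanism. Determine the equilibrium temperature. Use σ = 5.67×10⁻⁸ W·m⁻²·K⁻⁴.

At equilibrium, absorbed power = emitted power.
Absorbing cross-section = 2rL = 4.208 m²; emitting surface = 2πrL = 13.22 m² (ratio π).
αS·A_cross = εσ·A_surf·T⁴  ⇒  T⁴ = αS/(ε·πσ).
T⁴ = 0.230·328/(0.10·π·5.67×10⁻⁸) = 4.235×10⁹ K⁴.
T = (4.235×10⁹)^(1/4).

T ≈ 255 K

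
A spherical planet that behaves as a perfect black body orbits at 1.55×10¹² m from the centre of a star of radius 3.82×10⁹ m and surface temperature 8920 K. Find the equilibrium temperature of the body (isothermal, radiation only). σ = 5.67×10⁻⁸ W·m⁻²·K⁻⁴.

The star's surface emits σT_*⁴; at distance d the flux is S = σT_*⁴(R_*/d)².
S = 5.67×10⁻⁸·(8920)⁴·(3.82×10⁹/1.55×10¹²)² = 2180 W/m².
For an isothermal sphere T⁴ = (1−a)S/(4σ) = 9.613×10⁹ K⁴.

T ≈ 313 K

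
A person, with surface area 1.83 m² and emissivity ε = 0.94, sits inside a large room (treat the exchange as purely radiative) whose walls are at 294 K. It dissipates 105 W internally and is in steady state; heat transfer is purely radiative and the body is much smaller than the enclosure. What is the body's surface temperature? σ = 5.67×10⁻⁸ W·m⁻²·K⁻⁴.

T ≈ 304 K

For a small grey body in a large enclosure, net radiated power = εσA(T⁴ − T_w⁴).
Steady state: P = εσA(T⁴ − T_w⁴) with A = 1.83 m².
T⁴ = P/(εσA) + T_w⁴ = 105/(0.94·5.67×10⁻⁸·1.830) + (294)⁴
    = 1.077×10⁹ + 7.471×10⁹ = 8.548×10⁹ K⁴.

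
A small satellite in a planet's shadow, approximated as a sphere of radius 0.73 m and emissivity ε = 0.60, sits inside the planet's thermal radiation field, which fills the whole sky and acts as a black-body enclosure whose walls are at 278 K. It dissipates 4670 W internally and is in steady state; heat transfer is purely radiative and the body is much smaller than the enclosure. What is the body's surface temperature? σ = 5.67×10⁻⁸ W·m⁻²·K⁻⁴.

T ≈ 403 K

For a small grey body in a large enclosure, net radiated power = εσA(T⁴ − T_w⁴).
Steady state: P = εσA(T⁴ − T_w⁴) with A = 4πr² = 6.697 m².
T⁴ = P/(εσA) + T_w⁴ = 4670/(0.60·5.67×10⁻⁸·6.697) + (278)⁴
    = 2.050×10¹⁰ + 5.973×10⁹ = 2.647×10¹⁰ K⁴.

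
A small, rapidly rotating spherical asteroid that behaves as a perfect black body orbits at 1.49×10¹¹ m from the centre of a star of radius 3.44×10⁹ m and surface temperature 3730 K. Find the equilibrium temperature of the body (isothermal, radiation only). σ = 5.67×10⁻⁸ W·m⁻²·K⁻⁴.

T ≈ 401 K

The star's surface emits σT_*⁴; at distance d the flux is S = σT_*⁴(R_*/d)².
S = 5.67×10⁻⁸·(3730)⁴·(3.44×10⁹/1.49×10¹¹)² = 5850 W/m².
For an isothermal sphere T⁴ = (1−a)S/(4σ) = 2.579×10¹⁰ K⁴.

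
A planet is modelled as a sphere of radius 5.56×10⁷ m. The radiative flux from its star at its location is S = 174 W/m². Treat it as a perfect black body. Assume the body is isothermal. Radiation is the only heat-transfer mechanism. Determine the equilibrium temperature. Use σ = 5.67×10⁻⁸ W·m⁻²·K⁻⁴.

T ≈ 166 K

At equilibrium, absorbed power = emitted power.
Absorbing cross-section = πr² = 9.712×10¹⁵ m²; emitting surface = 4πr² = 3.885×10¹⁶ m² (ratio 4).
S·A_cross = εσ·A_surf·T⁴  ⇒  T⁴ = S/(4σ).
T⁴ = 1.00·174/(4·5.67×10⁻⁸) = 7.672×10⁸ K⁴.
T = (7.672×10⁸)^(1/4).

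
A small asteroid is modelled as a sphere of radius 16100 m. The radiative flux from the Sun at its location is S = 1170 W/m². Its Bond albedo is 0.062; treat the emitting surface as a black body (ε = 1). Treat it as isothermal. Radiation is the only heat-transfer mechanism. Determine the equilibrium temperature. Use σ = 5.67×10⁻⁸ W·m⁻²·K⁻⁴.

T ≈ 264 K

At equilibrium, absorbed power = emitted power.
Absorbing cross-section = πr² = 8.143×10⁸ m²; emitting surface = 4πr² = 3.257×10⁹ m² (ratio 4).
(1−a)S·A_cross = εσ·A_surf·T⁴  ⇒  T⁴ = (1−a)S/(4σ).
T⁴ = 0.938·1170/(4·5.67×10⁻⁸) = 4.839×10⁹ K⁴.
T = (4.839×10⁹)^(1/4).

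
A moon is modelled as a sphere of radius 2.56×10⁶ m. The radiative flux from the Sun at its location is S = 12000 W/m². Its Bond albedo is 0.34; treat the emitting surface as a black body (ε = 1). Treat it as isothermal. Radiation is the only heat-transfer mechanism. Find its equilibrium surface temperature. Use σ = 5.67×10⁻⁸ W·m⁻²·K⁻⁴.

T ≈ 432 K

At equilibrium, absorbed power = emitted power.
Absorbing cross-section = πr² = 2.059×10¹³ m²; emitting surface = 4πr² = 8.235×10¹³ m² (ratio 4).
(1−a)S·A_cross = εσ·A_surf·T⁴  ⇒  T⁴ = (1−a)S/(4σ).
T⁴ = 0.660·12000/(4·5.67×10⁻⁸) = 3.492×10¹⁰ K⁴.
T = (3.492×10¹⁰)^(1/4).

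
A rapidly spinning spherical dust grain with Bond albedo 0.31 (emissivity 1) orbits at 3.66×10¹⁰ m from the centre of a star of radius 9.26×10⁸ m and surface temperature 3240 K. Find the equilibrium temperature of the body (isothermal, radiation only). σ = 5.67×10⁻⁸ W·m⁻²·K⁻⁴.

The star's surface emits σT_*⁴; at distance d the flux is S = σT_*⁴(R_*/d)².
S = 5.67×10⁻⁸·(3240)⁴·(9.26×10⁸/3.66×10¹⁰)² = 4000 W/m².
For an isothermal sphere T⁴ = (1−a)S/(4σ) = 1.217×10¹⁰ K⁴.

T ≈ 332 K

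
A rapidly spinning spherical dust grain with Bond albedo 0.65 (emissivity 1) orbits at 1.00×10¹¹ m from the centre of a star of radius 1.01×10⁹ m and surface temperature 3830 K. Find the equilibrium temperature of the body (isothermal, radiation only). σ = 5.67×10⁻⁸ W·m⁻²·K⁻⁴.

T ≈ 209 K

The star's surface emits σT_*⁴; at distance d the flux is S = σT_*⁴(R_*/d)².
S = 5.67×10⁻⁸·(3830)⁴·(1.01×10⁹/1.00×10¹¹)² = 1245 W/m².
For an isothermal sphere T⁴ = (1−a)S/(4σ) = 1.921×10⁹ K⁴.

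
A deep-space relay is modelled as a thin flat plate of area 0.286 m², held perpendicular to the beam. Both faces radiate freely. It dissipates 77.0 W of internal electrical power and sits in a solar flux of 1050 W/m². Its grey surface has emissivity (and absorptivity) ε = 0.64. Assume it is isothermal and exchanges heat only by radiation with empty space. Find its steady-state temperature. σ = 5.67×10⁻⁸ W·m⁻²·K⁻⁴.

T ≈ 337 K

At steady state, absorbed solar power + internal power = radiated power.
Absorbed: α·S·A_cross = 0.64·1050·0.2860 = 192.2 W (cross-section A).
Total input = 192.2 + 77.0 = 269.2 W.
Radiated: εσ·A_surf·T⁴ with A_surf = 2A = 0.5720 m².
T⁴ = 269.2/(0.64·5.67×10⁻⁸·0.5720) = 1.297×10¹⁰ K⁴.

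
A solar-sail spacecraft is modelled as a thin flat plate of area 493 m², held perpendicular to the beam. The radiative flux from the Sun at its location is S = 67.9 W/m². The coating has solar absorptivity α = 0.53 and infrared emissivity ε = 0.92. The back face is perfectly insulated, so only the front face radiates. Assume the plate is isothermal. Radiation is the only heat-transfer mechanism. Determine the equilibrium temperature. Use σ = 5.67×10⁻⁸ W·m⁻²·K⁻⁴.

At equilibrium, absorbed power = emitted power.
Absorbing cross-section = A = 493.0 m²; emitting surface = A = 493.0 m² (ratio 1).
αS·A_cross = εσ·A_surf·T⁴  ⇒  T⁴ = αS/(ε·1σ).
T⁴ = 0.530·67.9/(0.92·1·5.67×10⁻⁸) = 6.899×10⁸ K⁴.
T = (6.899×10⁸)^(1/4).

T ≈ 162 K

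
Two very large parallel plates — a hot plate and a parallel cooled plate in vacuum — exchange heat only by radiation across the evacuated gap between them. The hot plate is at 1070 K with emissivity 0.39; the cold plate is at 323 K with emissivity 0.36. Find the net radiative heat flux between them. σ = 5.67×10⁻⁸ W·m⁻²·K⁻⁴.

For two infinite grey parallel plates, q = σ(T₁⁴ − T₂⁴)/(1/ε₁ + 1/ε₂ − 1).
T₁⁴ − T₂⁴ = 1.311×10¹² − 1.088×10¹⁰ = 1.300×10¹² K⁴.
1/ε₁ + 1/ε₂ − 1 = 2.564 + 2.778 − 1 = 4.342.
q = 5.67×10⁻⁸ × 1.300×10¹² / 4.342.

q ≈ 17000 W/m²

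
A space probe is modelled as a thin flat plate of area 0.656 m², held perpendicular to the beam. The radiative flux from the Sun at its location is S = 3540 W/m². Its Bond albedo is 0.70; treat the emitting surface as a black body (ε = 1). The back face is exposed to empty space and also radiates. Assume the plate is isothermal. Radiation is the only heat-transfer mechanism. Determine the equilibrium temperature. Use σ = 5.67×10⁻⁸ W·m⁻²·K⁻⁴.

At equilibrium, absorbed power = emitted power.
Absorbing cross-section = A = 0.6560 m²; emitting surface = 2A = 1.312 m² (ratio 2).
(1−a)S·A_cross = εσ·A_surf·T⁴  ⇒  T⁴ = (1−a)S/(2σ).
T⁴ = 0.300·3540/(2·5.67×10⁻⁸) = 9.365×10⁹ K⁴.
T = (9.365×10⁹)^(1/4).

T ≈ 311 K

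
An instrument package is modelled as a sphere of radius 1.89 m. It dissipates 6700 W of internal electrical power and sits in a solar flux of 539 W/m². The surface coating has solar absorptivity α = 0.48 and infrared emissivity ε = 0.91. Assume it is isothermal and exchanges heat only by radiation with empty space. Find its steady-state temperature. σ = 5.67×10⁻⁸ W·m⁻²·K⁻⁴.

At steady state, absorbed solar power + internal power = radiated power.
Absorbed: α·S·A_cross = 0.48·539·11.22 = 2903 W (cross-section πr²).
Total input = 2903 + 6700 = 9603 W.
Radiated: εσ·A_surf·T⁴ with A_surf = 4πr² = 44.89 m².
T⁴ = 9603/(0.91·5.67×10⁻⁸·44.89) = 4.146×10⁹ K⁴.

T ≈ 254 K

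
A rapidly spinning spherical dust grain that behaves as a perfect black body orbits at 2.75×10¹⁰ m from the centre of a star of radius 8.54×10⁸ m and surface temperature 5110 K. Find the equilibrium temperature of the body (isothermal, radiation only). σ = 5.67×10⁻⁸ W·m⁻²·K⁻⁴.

T ≈ 637 K

The star's surface emits σT_*⁴; at distance d the flux is S = σT_*⁴(R_*/d)².
S = 5.67×10⁻⁸·(5110)⁴·(8.54×10⁸/2.75×10¹⁰)² = 37280 W/m².
For an isothermal sphere T⁴ = (1−a)S/(4σ) = 1.644×10¹¹ K⁴.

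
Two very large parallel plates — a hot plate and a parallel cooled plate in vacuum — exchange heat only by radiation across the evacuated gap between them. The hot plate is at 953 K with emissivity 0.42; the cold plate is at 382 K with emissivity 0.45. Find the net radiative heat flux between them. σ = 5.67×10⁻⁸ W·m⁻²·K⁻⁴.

For two infinite grey parallel plates, q = σ(T₁⁴ − T₂⁴)/(1/ε₁ + 1/ε₂ − 1).
T₁⁴ − T₂⁴ = 8.248×10¹¹ − 2.129×10¹⁰ = 8.035×10¹¹ K⁴.
1/ε₁ + 1/ε₂ − 1 = 2.381 + 2.222 − 1 = 3.603.
q = 5.67×10⁻⁸ × 8.035×10¹¹ / 3.603.

q ≈ 12600 W/m²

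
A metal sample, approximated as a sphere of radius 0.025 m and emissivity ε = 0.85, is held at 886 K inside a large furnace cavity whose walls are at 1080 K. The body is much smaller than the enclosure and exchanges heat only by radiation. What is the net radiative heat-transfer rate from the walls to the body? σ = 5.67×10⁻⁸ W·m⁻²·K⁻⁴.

P_net ≈ 282 W

For a small grey body in a large enclosure: P_net = εσA(T_body⁴ − T_wall⁴).
A = 4πr² = 0.007854 m²; T_body⁴ − T_wall⁴ = 6.162×10¹¹ − 1.360×10¹² = -7.443×10¹¹ K⁴.
|P_net| = 0.85·5.67×10⁻⁸·0.007854·7.443×10¹¹.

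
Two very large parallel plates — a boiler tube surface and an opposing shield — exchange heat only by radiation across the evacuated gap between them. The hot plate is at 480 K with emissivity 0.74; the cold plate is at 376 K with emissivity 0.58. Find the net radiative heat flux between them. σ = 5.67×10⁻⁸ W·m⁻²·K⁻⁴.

For two infinite grey parallel plates, q = σ(T₁⁴ − T₂⁴)/(1/ε₁ + 1/ε₂ − 1).
T₁⁴ − T₂⁴ = 5.308×10¹⁰ − 1.999×10¹⁰ = 3.310×10¹⁰ K⁴.
1/ε₁ + 1/ε₂ − 1 = 1.351 + 1.724 − 1 = 2.075.
q = 5.67×10⁻⁸ × 3.310×10¹⁰ / 2.075.

q ≈ 904 W/m²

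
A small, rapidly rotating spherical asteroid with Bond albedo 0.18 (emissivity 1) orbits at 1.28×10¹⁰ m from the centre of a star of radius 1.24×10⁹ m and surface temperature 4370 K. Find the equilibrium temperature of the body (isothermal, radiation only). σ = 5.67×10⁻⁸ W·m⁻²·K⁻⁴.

The star's surface emits σT_*⁴; at distance d the flux is S = σT_*⁴(R_*/d)².
S = 5.67×10⁻⁸·(4370)⁴·(1.24×10⁹/1.28×10¹⁰)² = 1.941×10⁵ W/m².
For an isothermal sphere T⁴ = (1−a)S/(4σ) = 7.016×10¹¹ K⁴.

T ≈ 915 K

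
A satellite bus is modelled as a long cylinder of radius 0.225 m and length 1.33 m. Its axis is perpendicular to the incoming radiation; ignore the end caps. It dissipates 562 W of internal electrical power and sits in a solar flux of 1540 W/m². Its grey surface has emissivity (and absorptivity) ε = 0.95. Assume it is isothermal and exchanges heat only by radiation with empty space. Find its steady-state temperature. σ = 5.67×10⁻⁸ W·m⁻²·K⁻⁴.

T ≈ 345 K

At steady state, absorbed solar power + internal power = radiated power.
Absorbed: α·S·A_cross = 0.95·1540·0.5985 = 875.6 W (cross-section 2rL).
Total input = 875.6 + 562 = 1438 W.
Radiated: εσ·A_surf·T⁴ with A_surf = 2πrL = 1.880 m².
T⁴ = 1438/(0.95·5.67×10⁻⁸·1.880) = 1.419×10¹⁰ K⁴.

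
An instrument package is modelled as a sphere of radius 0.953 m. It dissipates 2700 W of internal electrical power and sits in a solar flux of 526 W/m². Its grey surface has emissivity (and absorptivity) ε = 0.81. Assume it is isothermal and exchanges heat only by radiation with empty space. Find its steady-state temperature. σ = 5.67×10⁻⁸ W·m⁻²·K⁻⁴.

At steady state, absorbed solar power + internal power = radiated power.
Absorbed: α·S·A_cross = 0.81·526·2.853 = 1216 W (cross-section πr²).
Total input = 1216 + 2700 = 3916 W.
Radiated: εσ·A_surf·T⁴ with A_surf = 4πr² = 11.41 m².
T⁴ = 3916/(0.81·5.67×10⁻⁸·11.41) = 7.470×10⁹ K⁴.

T ≈ 294 K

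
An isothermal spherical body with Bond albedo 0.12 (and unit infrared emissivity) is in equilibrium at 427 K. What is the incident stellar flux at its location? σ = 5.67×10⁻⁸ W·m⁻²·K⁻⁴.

(1−a)S·πr² = σ·4πr²·T⁴ ⇒ S = 4σT⁴/(1−a).
S = 4·5.67×10⁻⁸·3.324×10¹⁰/0.880.

S ≈ 8570 W/m²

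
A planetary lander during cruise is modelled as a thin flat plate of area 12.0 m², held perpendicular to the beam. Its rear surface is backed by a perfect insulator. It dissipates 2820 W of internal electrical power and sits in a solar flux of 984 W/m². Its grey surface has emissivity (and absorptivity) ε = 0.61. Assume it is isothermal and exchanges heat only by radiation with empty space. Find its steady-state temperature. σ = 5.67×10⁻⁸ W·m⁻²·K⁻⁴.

At steady state, absorbed solar power + internal power = radiated power.
Absorbed: α·S·A_cross = 0.61·984·12.00 = 7203 W (cross-section A).
Total input = 7203 + 2820 = 10020 W.
Radiated: εσ·A_surf·T⁴ with A_surf = A = 12.00 m².
T⁴ = 10020/(0.61·5.67×10⁻⁸·12.00) = 2.415×10¹⁰ K⁴.

T ≈ 394 K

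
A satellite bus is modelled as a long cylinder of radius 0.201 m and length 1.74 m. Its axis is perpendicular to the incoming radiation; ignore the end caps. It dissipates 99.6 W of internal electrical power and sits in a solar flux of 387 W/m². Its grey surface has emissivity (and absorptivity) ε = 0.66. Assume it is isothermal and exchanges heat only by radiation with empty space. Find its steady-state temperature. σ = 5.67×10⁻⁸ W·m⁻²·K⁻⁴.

T ≈ 241 K

At steady state, absorbed solar power + internal power = radiated power.
Absorbed: α·S·A_cross = 0.66·387·0.6995 = 178.7 W (cross-section 2rL).
Total input = 178.7 + 99.6 = 278.3 W.
Radiated: εσ·A_surf·T⁴ with A_surf = 2πrL = 2.197 m².
T⁴ = 278.3/(0.66·5.67×10⁻⁸·2.197) = 3.384×10⁹ K⁴.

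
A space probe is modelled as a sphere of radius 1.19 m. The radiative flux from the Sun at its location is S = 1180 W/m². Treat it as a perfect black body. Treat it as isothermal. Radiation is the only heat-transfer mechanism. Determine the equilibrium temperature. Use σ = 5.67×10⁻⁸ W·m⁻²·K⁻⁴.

At equilibrium, absorbed power = emitted power.
Absorbing cross-section = πr² = 4.449 m²; emitting surface = 4πr² = 17.80 m² (ratio 4).
S·A_cross = εσ·A_surf·T⁴  ⇒  T⁴ = S/(4σ).
T⁴ = 1.00·1180/(4·5.67×10⁻⁸) = 5.203×10⁹ K⁴.
T = (5.203×10⁹)^(1/4).

T ≈ 269 K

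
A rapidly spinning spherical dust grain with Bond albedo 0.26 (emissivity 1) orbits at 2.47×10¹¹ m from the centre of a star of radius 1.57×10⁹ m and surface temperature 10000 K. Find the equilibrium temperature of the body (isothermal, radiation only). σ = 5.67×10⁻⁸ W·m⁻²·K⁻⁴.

T ≈ 523 K

The star's surface emits σT_*⁴; at distance d the flux is S = σT_*⁴(R_*/d)².
S = 5.67×10⁻⁸·(10000)⁴·(1.57×10⁹/2.47×10¹¹)² = 22910 W/m².
For an isothermal sphere T⁴ = (1−a)S/(4σ) = 7.474×10¹⁰ K⁴.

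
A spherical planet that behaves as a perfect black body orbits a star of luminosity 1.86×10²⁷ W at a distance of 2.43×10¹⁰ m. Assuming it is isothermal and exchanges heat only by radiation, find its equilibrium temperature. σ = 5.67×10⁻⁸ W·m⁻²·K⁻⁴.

First find the stellar flux at distance d: S = L/(4πd²) = 1.86×10²⁷/(4π·(2.43×10¹⁰)²) = 2.507×10⁵ W/m².
For an isothermal sphere, absorbed (1−a)S·πr² = emitted σ·4πr²·T⁴, so T⁴ = (1−a)S/(4σ).
T⁴ = 1.00·2.507×10⁵/(4·5.67×10⁻⁸) = 1.105×10¹² K⁴.

T ≈ 1030 K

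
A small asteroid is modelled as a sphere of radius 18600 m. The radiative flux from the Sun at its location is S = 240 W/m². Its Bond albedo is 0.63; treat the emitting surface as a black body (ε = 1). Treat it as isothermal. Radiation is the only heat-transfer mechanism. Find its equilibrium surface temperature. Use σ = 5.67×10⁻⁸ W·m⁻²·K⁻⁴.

T ≈ 141 K

At equilibrium, absorbed power = emitted power.
Absorbing cross-section = πr² = 1.087×10⁹ m²; emitting surface = 4πr² = 4.347×10⁹ m² (ratio 4).
(1−a)S·A_cross = εσ·A_surf·T⁴  ⇒  T⁴ = (1−a)S/(4σ).
T⁴ = 0.370·240/(4·5.67×10⁻⁸) = 3.915×10⁸ K⁴.
T = (3.915×10⁸)^(1/4).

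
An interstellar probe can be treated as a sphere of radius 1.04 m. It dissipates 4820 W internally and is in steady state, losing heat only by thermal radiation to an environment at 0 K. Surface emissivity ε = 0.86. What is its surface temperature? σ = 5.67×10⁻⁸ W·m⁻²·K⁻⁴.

Steady state: internal power = radiated power, P = εσA T⁴.
Radiating area A = 4πr² = 13.59 m².
T⁴ = P/(εσA) = 4820/(0.86·5.67×10⁻⁸·13.59) = 7.273×10⁹ K⁴.
T = (7.273×10⁹)^(1/4).

T ≈ 292 K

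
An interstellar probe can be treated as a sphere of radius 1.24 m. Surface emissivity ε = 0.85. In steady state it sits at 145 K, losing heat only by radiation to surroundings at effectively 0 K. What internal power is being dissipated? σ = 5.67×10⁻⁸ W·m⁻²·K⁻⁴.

Steady state: P = εσA T⁴.
A = 4πr² = 19.32 m²; T⁴ = (145)⁴ = 4.421×10⁸ K⁴.
P = 0.85 × 5.67×10⁻⁸ × 19.32 × 4.421×10⁸.

P ≈ 412 W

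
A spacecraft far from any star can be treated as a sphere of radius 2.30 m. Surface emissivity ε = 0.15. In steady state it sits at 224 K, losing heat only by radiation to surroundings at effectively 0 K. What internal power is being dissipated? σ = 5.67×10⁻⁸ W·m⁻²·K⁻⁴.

P ≈ 1420 W

Steady state: P = εσA T⁴.
A = 4πr² = 66.48 m²; T⁴ = (224)⁴ = 2.518×10⁹ K⁴.
P = 0.15 × 5.67×10⁻⁸ × 66.48 × 2.518×10⁹.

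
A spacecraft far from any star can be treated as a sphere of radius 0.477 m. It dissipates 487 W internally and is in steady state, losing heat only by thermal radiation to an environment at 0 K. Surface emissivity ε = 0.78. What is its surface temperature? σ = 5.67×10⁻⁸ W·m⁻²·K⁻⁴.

Steady state: internal power = radiated power, P = εσA T⁴.
Radiating area A = 4πr² = 2.859 m².
T⁴ = P/(εσA) = 487/(0.78·5.67×10⁻⁸·2.859) = 3.851×10⁹ K⁴.
T = (3.851×10⁹)^(1/4).

T ≈ 249 K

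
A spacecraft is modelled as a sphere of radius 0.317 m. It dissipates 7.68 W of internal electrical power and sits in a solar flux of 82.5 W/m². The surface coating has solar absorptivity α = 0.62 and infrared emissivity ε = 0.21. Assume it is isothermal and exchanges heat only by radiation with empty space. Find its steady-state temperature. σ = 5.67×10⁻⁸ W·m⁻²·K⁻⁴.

T ≈ 200 K

At steady state, absorbed solar power + internal power = radiated power.
Absorbed: α·S·A_cross = 0.62·82.5·0.3157 = 16.15 W (cross-section πr²).
Total input = 16.15 + 7.68 = 23.83 W.
Radiated: εσ·A_surf·T⁴ with A_surf = 4πr² = 1.263 m².
T⁴ = 23.83/(0.21·5.67×10⁻⁸·1.263) = 1.585×10⁹ K⁴.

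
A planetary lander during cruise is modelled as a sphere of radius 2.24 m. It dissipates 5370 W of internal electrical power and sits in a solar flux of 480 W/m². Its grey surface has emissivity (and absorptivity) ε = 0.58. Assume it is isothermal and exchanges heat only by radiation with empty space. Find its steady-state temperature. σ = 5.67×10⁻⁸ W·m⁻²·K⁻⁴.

T ≈ 262 K

At steady state, absorbed solar power + internal power = radiated power.
Absorbed: α·S·A_cross = 0.58·480·15.76 = 4388 W (cross-section πr²).
Total input = 4388 + 5370 = 9758 W.
Radiated: εσ·A_surf·T⁴ with A_surf = 4πr² = 63.05 m².
T⁴ = 9758/(0.58·5.67×10⁻⁸·63.05) = 4.706×10⁹ K⁴.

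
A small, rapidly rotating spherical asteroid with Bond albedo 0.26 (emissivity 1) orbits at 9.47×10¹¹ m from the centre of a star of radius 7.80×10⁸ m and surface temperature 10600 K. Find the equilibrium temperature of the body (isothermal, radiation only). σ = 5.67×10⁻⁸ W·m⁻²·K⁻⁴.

The star's surface emits σT_*⁴; at distance d the flux is S = σT_*⁴(R_*/d)².
S = 5.67×10⁻⁸·(10600)⁴·(7.80×10⁸/9.47×10¹¹)² = 485.6 W/m².
For an isothermal sphere T⁴ = (1−a)S/(4σ) = 1.584×10⁹ K⁴.

T ≈ 200 K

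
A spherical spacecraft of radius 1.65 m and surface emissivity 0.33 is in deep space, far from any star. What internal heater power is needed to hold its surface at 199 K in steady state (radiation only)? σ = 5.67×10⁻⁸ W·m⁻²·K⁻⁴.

P ≈ 1000 W

P = εσ·4πr²·T⁴.
4πr² = 34.21 m²; T⁴ = 1.568×10⁹ K⁴.
P = 0.33·5.67×10⁻⁸·34.21·1.568×10⁹.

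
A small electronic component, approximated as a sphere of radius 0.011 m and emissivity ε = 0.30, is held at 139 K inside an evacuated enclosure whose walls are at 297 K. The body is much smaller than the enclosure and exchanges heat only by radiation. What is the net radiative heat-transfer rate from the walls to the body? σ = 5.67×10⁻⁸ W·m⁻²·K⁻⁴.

P_net ≈ 0.192 W

For a small grey body in a large enclosure: P_net = εσA(T_body⁴ − T_wall⁴).
A = 4πr² = 0.001521 m²; T_body⁴ − T_wall⁴ = 3.733×10⁸ − 7.781×10⁹ = -7.408×10⁹ K⁴.
|P_net| = 0.30·5.67×10⁻⁸·0.001521·7.408×10⁹.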